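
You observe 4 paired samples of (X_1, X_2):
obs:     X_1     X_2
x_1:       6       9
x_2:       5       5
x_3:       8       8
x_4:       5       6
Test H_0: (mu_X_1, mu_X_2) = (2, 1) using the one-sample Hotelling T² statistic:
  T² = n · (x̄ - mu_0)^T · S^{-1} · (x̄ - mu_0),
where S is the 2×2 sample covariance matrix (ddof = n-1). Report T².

Step 1 — sample mean vector:
  mean(X_1) = (6 + 5 + 8 + 5) / 4 = 24/4 = 6
  mean(X_2) = (9 + 5 + 8 + 6) / 4 = 28/4 = 7
  x̄ = (6, 7),  deviation x̄ - mu_0 = (6, 7) - (2, 1) = (4, 6).

Step 2 — sample covariance matrix, S[i,j] = (1/(n-1)) · Σ_k (x_{k,i} - mean_i) · (x_{k,j} - mean_j), divisor n-1 = 3:
  S[X_1,X_1] = ((0)·(0) + (-1)·(-1) + (2)·(2) + (-1)·(-1)) / 3 = 6/3 = 2
  S[X_1,X_2] = ((0)·(2) + (-1)·(-2) + (2)·(1) + (-1)·(-1)) / 3 = 5/3 = 1.6667
  S[X_2,X_2] = ((2)·(2) + (-2)·(-2) + (1)·(1) + (-1)·(-1)) / 3 = 10/3 = 3.3333
  S = [[2, 1.6667],
 [1.6667, 3.3333]].

Step 3 — invert S. det(S) = 2·3.3333 - (1.6667)² = 3.8889.
  S^{-1} = (1/det) · [[d, -b], [-b, a]] = [[0.8571, -0.4286],
 [-0.4286, 0.5143]].

Step 4 — quadratic form (x̄ - mu_0)^T · S^{-1} · (x̄ - mu_0):
  S^{-1} · (x̄ - mu_0) = (0.8571, 1.3714),
  (x̄ - mu_0)^T · [...] = (4)·(0.8571) + (6)·(1.3714) = 11.6571.

Step 5 — scale by n: T² = 4 · 11.6571 = 46.6286.

T² ≈ 46.6286


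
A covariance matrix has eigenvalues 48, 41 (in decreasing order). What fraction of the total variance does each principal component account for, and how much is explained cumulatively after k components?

Step 1 — total variance = trace(Sigma) = Σ λ_i = 48 + 41 = 89.

Step 2 — fraction explained by component i = λ_i / Σ λ:
  PC1: 48/89 = 0.5393
  PC2: 41/89 = 0.4607

Step 3 — cumulative fraction after k components = (λ_1 + ... + λ_k) / Σ λ:
  k = 1: 48/89 = 0.5393
  k = 2: (48 + 41)/89 = 89/89 = 1

Summary (fraction, with percent):

explained: PC1 0.5393 (53.93%), PC2 0.4607 (46.07%);  cumulative: 0.5393, 1


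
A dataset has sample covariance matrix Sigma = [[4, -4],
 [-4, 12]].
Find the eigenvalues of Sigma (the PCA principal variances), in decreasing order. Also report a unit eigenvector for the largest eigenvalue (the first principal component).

Step 1 — characteristic polynomial of 2×2 Sigma:
  det(Sigma - λI) = λ² - trace · λ + det = 0.
  trace = 4 + 12 = 16, det = 4·12 - (-4)² = 32.
Step 2 — discriminant:
  Δ = trace² - 4·det = 256 - 128 = 128.
Step 3 — eigenvalues:
  λ = (trace ± √Δ)/2 = (16 ± 11.3137)/2,
  λ_1 = 13.6569,  λ_2 = 2.3431.

Step 4 — unit eigenvector for λ_1: solve (Sigma - λ_1 I)v = 0. First row:
  (4 - 13.6569)·v_x + (-4)·v_y = 0, i.e. (-9.6569)·v_x + (-4)·v_y = 0,
  so v ∝ (b, λ_1 - a) = (-4, 9.6569); multiply by -1 so the first entry is positive: u = (4, -9.6569).
  ||u|| = √((4)² + (-9.6569)²) = √(109.2548) ≈ 10.4525,
  v_1 = u/||u|| ≈ (0.3827, -0.9239) (||v_1|| = 1).

λ_1 = 13.6569,  λ_2 = 2.3431;  v_1 ≈ (0.3827, -0.9239)


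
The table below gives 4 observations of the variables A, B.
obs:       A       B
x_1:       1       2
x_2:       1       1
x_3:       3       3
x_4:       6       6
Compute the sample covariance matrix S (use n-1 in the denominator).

Step 1 — column means:
  mean(A) = (1 + 1 + 3 + 6) / 4 = 11/4 = 2.75
  mean(B) = (2 + 1 + 3 + 6) / 4 = 12/4 = 3

Step 2 — sample covariance S[i,j] = (1/(n-1)) · Σ_k (x_{k,i} - mean_i) · (x_{k,j} - mean_j), with n-1 = 3.
  S[A,A] = ((-1.75)·(-1.75) + (-1.75)·(-1.75) + (0.25)·(0.25) + (3.25)·(3.25)) / 3 = 16.75/3 = 5.5833
  S[A,B] = ((-1.75)·(-1) + (-1.75)·(-2) + (0.25)·(0) + (3.25)·(3)) / 3 = 15/3 = 5
  S[B,B] = ((-1)·(-1) + (-2)·(-2) + (0)·(0) + (3)·(3)) / 3 = 14/3 = 4.6667

S is symmetric (S[j,i] = S[i,j]). Assembling:

S = [[5.5833, 5],
 [5, 4.6667]]


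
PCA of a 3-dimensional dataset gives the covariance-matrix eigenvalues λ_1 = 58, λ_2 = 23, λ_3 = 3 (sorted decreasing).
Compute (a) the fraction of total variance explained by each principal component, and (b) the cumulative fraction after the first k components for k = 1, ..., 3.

Step 1 — total variance = trace(Sigma) = Σ λ_i = 58 + 23 + 3 = 84.

Step 2 — fraction explained by component i = λ_i / Σ λ:
  PC1: 58/84 = 0.6905
  PC2: 23/84 = 0.2738
  PC3: 3/84 = 0.0357

Step 3 — cumulative fraction after k components = (λ_1 + ... + λ_k) / Σ λ:
  k = 1: 58/84 = 0.6905
  k = 2: (58 + 23)/84 = 81/84 = 0.9643
  k = 3: (58 + 23 + 3)/84 = 84/84 = 1

Summary (fraction, with percent):

explained: PC1 0.6905 (69.05%), PC2 0.2738 (27.38%), PC3 0.0357 (3.57%);  cumulative: 0.6905, 0.9643, 1


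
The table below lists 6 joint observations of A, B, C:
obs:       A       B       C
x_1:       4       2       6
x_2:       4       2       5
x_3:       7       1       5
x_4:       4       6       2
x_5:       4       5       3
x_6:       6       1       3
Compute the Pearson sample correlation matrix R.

Step 1 — column means:
  mean(A) = (4 + 4 + 7 + 4 + 4 + 6) / 6 = 29/6 = 4.8333
  mean(B) = (2 + 2 + 1 + 6 + 5 + 1) / 6 = 17/6 = 2.8333
  mean(C) = (6 + 5 + 5 + 2 + 3 + 3) / 6 = 24/6 = 4

Step 2 — sample variances and covariances s[i,j] = (1/(n-1)) · Σ_k (x_{k,i} - mean_i) · (x_{k,j} - mean_j), with n-1 = 5:
  s[A,A] = ((-0.8333)·(-0.8333) + (-0.8333)·(-0.8333) + (2.1667)·(2.1667) + (-0.8333)·(-0.8333) + (-0.8333)·(-0.8333) + (1.1667)·(1.1667)) / 5 = 8.8333/5 = 1.7667
  s[A,B] = ((-0.8333)·(-0.8333) + (-0.8333)·(-0.8333) + (2.1667)·(-1.8333) + (-0.8333)·(3.1667) + (-0.8333)·(2.1667) + (1.1667)·(-1.8333)) / 5 = -9.1667/5 = -1.8333
  s[A,C] = ((-0.8333)·(2) + (-0.8333)·(1) + (2.1667)·(1) + (-0.8333)·(-2) + (-0.8333)·(-1) + (1.1667)·(-1)) / 5 = 1/5 = 0.2
  s[B,B] = ((-0.8333)·(-0.8333) + (-0.8333)·(-0.8333) + (-1.8333)·(-1.8333) + (3.1667)·(3.1667) + (2.1667)·(2.1667) + (-1.8333)·(-1.8333)) / 5 = 22.8333/5 = 4.5667
  s[B,C] = ((-0.8333)·(2) + (-0.8333)·(1) + (-1.8333)·(1) + (3.1667)·(-2) + (2.1667)·(-1) + (-1.8333)·(-1)) / 5 = -11/5 = -2.2
  s[C,C] = ((2)·(2) + (1)·(1) + (1)·(1) + (-2)·(-2) + (-1)·(-1) + (-1)·(-1)) / 5 = 12/5 = 2.4
  Sample standard deviations s_i = √(s[i,i]):
  s(A) = √(1.7667) = 1.3292
  s(B) = √(4.5667) = 2.137
  s(C) = √(2.4) = 1.5492

Step 3 — r_{ij} = s_{ij} / (s_i · s_j):
  r[A,A] = 1 (diagonal).
  r[A,B] = -1.8333 / (1.3292 · 2.137) = -1.8333 / 2.8404 = -0.6455
  r[A,C] = 0.2 / (1.3292 · 1.5492) = 0.2 / 2.0591 = 0.0971
  r[B,B] = 1 (diagonal).
  r[B,C] = -2.2 / (2.137 · 1.5492) = -2.2 / 3.3106 = -0.6645
  r[C,C] = 1 (diagonal).

R is symmetric with unit diagonal. Assembling:

R = [[1, -0.6455, 0.0971],
 [-0.6455, 1, -0.6645],
 [0.0971, -0.6645, 1]]


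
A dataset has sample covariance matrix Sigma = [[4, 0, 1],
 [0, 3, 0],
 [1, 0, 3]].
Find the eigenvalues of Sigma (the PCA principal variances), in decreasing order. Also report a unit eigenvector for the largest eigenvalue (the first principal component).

Step 1 — characteristic polynomial p(λ) = det(λI - Sigma) = λ³ - tr·λ² + c_1·λ - det, where tr = trace, c_1 = sum of the principal 2×2 minors, det = det(Sigma):
  tr = 4 + 3 + 3 = 10,
  c_1 = (4·3 - (0)²) + (4·3 - (1)²) + (3·3 - (0)²) = 12 + 11 + 9 = 32,
  det = 4·(3·3 - (0)²) - (0)·((0)·3 - (0)·(1)) + (1)·((0)·(0) - 3·(1)) = 4·(9) - (0)·(0) + (1)·(-3) = 33.
  So p(λ) = λ³ - 10λ² + 32λ - 33.
Step 2 — look for an integer root (rational root theorem: any rational root is an integer divisor of 33). Testing λ = 3:
  p(3) = 27 - 90 + 96 - 33 = 0  ✓
  Dividing out (λ - 3): p(λ) = (λ - 3)(λ² - 7λ + 11).
Step 3 — remaining eigenvalues from the quadratic λ² - 7λ + 11 = 0:
  Δ = 7² - 4·11 = 49 - 44 = 5,  λ = (7 ± √5)/2 = (7 ± 2.2361)/2 ≈ 4.618 or 2.382.
  Sorted: λ_1 = 4.618,  λ_2 = 3,  λ_3 = 2.382  (check: sum = 10 = tr ✓).

Step 4 — unit eigenvector for λ_1 ≈ 4.618: v spans the null space of (Sigma - λ_1 I), whose rows are
  r_1 = (-0.618, 0, 1),  r_2 = (0, -1.618, 0),  r_3 = (1, 0, -1.618).
  v is orthogonal to every row, so take v ∝ r_1 × r_2 = ((0)·(0) - (1)·(-1.618), (1)·(0) - (-0.618)·(0), (-0.618)·(-1.618) - (0)·(0)) ≈ (1.618, 0, 1).
  Let u = (1.618, 0, 1).
  ||u|| = √((1.618)² + (0)² + (1)²) = √(3.618) ≈ 1.9021,  v_1 = u/||u|| ≈ (0.8507, 0, 0.5257) (||v_1|| = 1).

λ_1 = 4.618,  λ_2 = 3,  λ_3 = 2.382;  v_1 ≈ (0.8507, 0, 0.5257)


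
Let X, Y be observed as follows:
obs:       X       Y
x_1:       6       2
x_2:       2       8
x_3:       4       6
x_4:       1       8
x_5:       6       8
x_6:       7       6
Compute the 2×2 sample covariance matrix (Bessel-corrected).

Step 1 — column means:
  mean(X) = (6 + 2 + 4 + 1 + 6 + 7) / 6 = 26/6 = 4.3333
  mean(Y) = (2 + 8 + 6 + 8 + 8 + 6) / 6 = 38/6 = 6.3333

Step 2 — sample covariance S[i,j] = (1/(n-1)) · Σ_k (x_{k,i} - mean_i) · (x_{k,j} - mean_j), with n-1 = 5.
  S[X,X] = ((1.6667)·(1.6667) + (-2.3333)·(-2.3333) + (-0.3333)·(-0.3333) + (-3.3333)·(-3.3333) + (1.6667)·(1.6667) + (2.6667)·(2.6667)) / 5 = 29.3333/5 = 5.8667
  S[X,Y] = ((1.6667)·(-4.3333) + (-2.3333)·(1.6667) + (-0.3333)·(-0.3333) + (-3.3333)·(1.6667) + (1.6667)·(1.6667) + (2.6667)·(-0.3333)) / 5 = -14.6667/5 = -2.9333
  S[Y,Y] = ((-4.3333)·(-4.3333) + (1.6667)·(1.6667) + (-0.3333)·(-0.3333) + (1.6667)·(1.6667) + (1.6667)·(1.6667) + (-0.3333)·(-0.3333)) / 5 = 27.3333/5 = 5.4667

S is symmetric (S[j,i] = S[i,j]). Assembling:

S = [[5.8667, -2.9333],
 [-2.9333, 5.4667]]


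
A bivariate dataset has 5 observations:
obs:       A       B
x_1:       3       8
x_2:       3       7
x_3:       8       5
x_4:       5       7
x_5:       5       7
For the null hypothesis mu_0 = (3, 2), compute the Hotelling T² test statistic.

Step 1 — sample mean vector:
  mean(A) = (3 + 3 + 8 + 5 + 5) / 5 = 24/5 = 4.8
  mean(B) = (8 + 7 + 5 + 7 + 7) / 5 = 34/5 = 6.8
  x̄ = (4.8, 6.8),  deviation x̄ - mu_0 = (4.8, 6.8) - (3, 2) = (1.8, 4.8).

Step 2 — sample covariance matrix, S[i,j] = (1/(n-1)) · Σ_k (x_{k,i} - mean_i) · (x_{k,j} - mean_j), divisor n-1 = 4:
  S[A,A] = ((-1.8)·(-1.8) + (-1.8)·(-1.8) + (3.2)·(3.2) + (0.2)·(0.2) + (0.2)·(0.2)) / 4 = 16.8/4 = 4.2
  S[A,B] = ((-1.8)·(1.2) + (-1.8)·(0.2) + (3.2)·(-1.8) + (0.2)·(0.2) + (0.2)·(0.2)) / 4 = -8.2/4 = -2.05
  S[B,B] = ((1.2)·(1.2) + (0.2)·(0.2) + (-1.8)·(-1.8) + (0.2)·(0.2) + (0.2)·(0.2)) / 4 = 4.8/4 = 1.2
  S = [[4.2, -2.05],
 [-2.05, 1.2]].

Step 3 — invert S. det(S) = 4.2·1.2 - (-2.05)² = 0.8375.
  S^{-1} = (1/det) · [[d, -b], [-b, a]] = [[1.4328, 2.4478],
 [2.4478, 5.0149]].

Step 4 — quadratic form (x̄ - mu_0)^T · S^{-1} · (x̄ - mu_0):
  S^{-1} · (x̄ - mu_0) = (14.3284, 28.4776),
  (x̄ - mu_0)^T · [...] = (1.8)·(14.3284) + (4.8)·(28.4776) = 162.4836.

Step 5 — scale by n: T² = 5 · 162.4836 = 812.4179.

T² ≈ 812.4179


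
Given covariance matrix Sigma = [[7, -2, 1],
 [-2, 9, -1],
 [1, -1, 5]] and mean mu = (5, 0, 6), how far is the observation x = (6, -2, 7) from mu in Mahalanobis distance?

Step 1 — centre the observation: (x - mu) = (1, -2, 1).

Step 2 — invert Sigma (cofactor / det for 3×3, or solve directly):
  Sigma^{-1} = [[0.1555, 0.0318, -0.0247],
 [0.0318, 0.1201, 0.0177],
 [-0.0247, 0.0177, 0.2085]].

Step 3 — form the quadratic (x - mu)^T · Sigma^{-1} · (x - mu):
  Sigma^{-1} · (x - mu) = (0.0671, -0.1908, 0.1484).
  (x - mu)^T · [Sigma^{-1} · (x - mu)] = (1)·(0.0671) + (-2)·(-0.1908) + (1)·(0.1484) = 0.5972.

Step 4 — take square root: d = √(0.5972) ≈ 0.7728.

d(x, mu) = √(0.5972) ≈ 0.7728


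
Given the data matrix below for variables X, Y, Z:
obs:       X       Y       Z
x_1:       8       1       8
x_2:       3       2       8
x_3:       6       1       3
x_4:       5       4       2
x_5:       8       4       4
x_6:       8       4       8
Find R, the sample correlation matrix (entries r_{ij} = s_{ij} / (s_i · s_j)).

Step 1 — column means:
  mean(X) = (8 + 3 + 6 + 5 + 8 + 8) / 6 = 38/6 = 6.3333
  mean(Y) = (1 + 2 + 1 + 4 + 4 + 4) / 6 = 16/6 = 2.6667
  mean(Z) = (8 + 8 + 3 + 2 + 4 + 8) / 6 = 33/6 = 5.5

Step 2 — sample variances and covariances s[i,j] = (1/(n-1)) · Σ_k (x_{k,i} - mean_i) · (x_{k,j} - mean_j), with n-1 = 5:
  s[X,X] = ((1.6667)·(1.6667) + (-3.3333)·(-3.3333) + (-0.3333)·(-0.3333) + (-1.3333)·(-1.3333) + (1.6667)·(1.6667) + (1.6667)·(1.6667)) / 5 = 21.3333/5 = 4.2667
  s[X,Y] = ((1.6667)·(-1.6667) + (-3.3333)·(-0.6667) + (-0.3333)·(-1.6667) + (-1.3333)·(1.3333) + (1.6667)·(1.3333) + (1.6667)·(1.3333)) / 5 = 2.6667/5 = 0.5333
  s[X,Z] = ((1.6667)·(2.5) + (-3.3333)·(2.5) + (-0.3333)·(-2.5) + (-1.3333)·(-3.5) + (1.6667)·(-1.5) + (1.6667)·(2.5)) / 5 = 3/5 = 0.6
  s[Y,Y] = ((-1.6667)·(-1.6667) + (-0.6667)·(-0.6667) + (-1.6667)·(-1.6667) + (1.3333)·(1.3333) + (1.3333)·(1.3333) + (1.3333)·(1.3333)) / 5 = 11.3333/5 = 2.2667
  s[Y,Z] = ((-1.6667)·(2.5) + (-0.6667)·(2.5) + (-1.6667)·(-2.5) + (1.3333)·(-3.5) + (1.3333)·(-1.5) + (1.3333)·(2.5)) / 5 = -5/5 = -1
  s[Z,Z] = ((2.5)·(2.5) + (2.5)·(2.5) + (-2.5)·(-2.5) + (-3.5)·(-3.5) + (-1.5)·(-1.5) + (2.5)·(2.5)) / 5 = 39.5/5 = 7.9
  Sample standard deviations s_i = √(s[i,i]):
  s(X) = √(4.2667) = 2.0656
  s(Y) = √(2.2667) = 1.5055
  s(Z) = √(7.9) = 2.8107

Step 3 — r_{ij} = s_{ij} / (s_i · s_j):
  r[X,X] = 1 (diagonal).
  r[X,Y] = 0.5333 / (2.0656 · 1.5055) = 0.5333 / 3.1098 = 0.1715
  r[X,Z] = 0.6 / (2.0656 · 2.8107) = 0.6 / 5.8057 = 0.1033
  r[Y,Y] = 1 (diagonal).
  r[Y,Z] = -1 / (1.5055 · 2.8107) = -1 / 4.2316 = -0.2363
  r[Z,Z] = 1 (diagonal).

R is symmetric with unit diagonal. Assembling:

R = [[1, 0.1715, 0.1033],
 [0.1715, 1, -0.2363],
 [0.1033, -0.2363, 1]]


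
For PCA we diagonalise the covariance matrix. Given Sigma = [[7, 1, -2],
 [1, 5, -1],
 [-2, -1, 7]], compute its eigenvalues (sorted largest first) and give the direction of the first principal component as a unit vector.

Step 1 — characteristic polynomial p(λ) = det(λI - Sigma) = λ³ - tr·λ² + c_1·λ - det, where tr = trace, c_1 = sum of the principal 2×2 minors, det = det(Sigma):
  tr = 7 + 5 + 7 = 19,
  c_1 = (7·5 - (1)²) + (7·7 - (-2)²) + (5·7 - (-1)²) = 34 + 45 + 34 = 113,
  det = 7·(5·7 - (-1)²) - (1)·((1)·7 - (-1)·(-2)) + (-2)·((1)·(-1) - 5·(-2)) = 7·(34) - (1)·(5) + (-2)·(9) = 215.
  So p(λ) = λ³ - 19λ² + 113λ - 215.
Step 2 — look for an integer root (rational root theorem: any rational root is an integer divisor of 215). Testing λ = 5:
  p(5) = 125 - 475 + 565 - 215 = 0  ✓
  Dividing out (λ - 5): p(λ) = (λ - 5)(λ² - 14λ + 43).
Step 3 — remaining eigenvalues from the quadratic λ² - 14λ + 43 = 0:
  Δ = 14² - 4·43 = 196 - 172 = 24,  λ = (14 ± √24)/2 = (14 ± 4.899)/2 ≈ 9.4495 or 4.5505.
  Sorted: λ_1 = 9.4495,  λ_2 = 5,  λ_3 = 4.5505  (check: sum = 19 = tr ✓).

Step 4 — unit eigenvector for λ_1 ≈ 9.4495: v spans the null space of (Sigma - λ_1 I), whose rows are
  r_1 = (-2.4495, 1, -2),  r_2 = (1, -4.4495, -1),  r_3 = (-2, -1, -2.4495).
  v is orthogonal to every row, so take v ∝ r_1 × r_2 = ((1)·(-1) - (-2)·(-4.4495), (-2)·(1) - (-2.4495)·(-1), (-2.4495)·(-4.4495) - (1)·(1)) ≈ (-9.899, -4.4495, 9.899).
  Rescale (multiply by -1 so the first nonzero entry is positive): u = (9.899, 4.4495, -9.899).
  ||u|| = √((9.899)² + (4.4495)² + (-9.899)²) = √(215.7775) ≈ 14.6894,  v_1 = u/||u|| ≈ (0.6739, 0.3029, -0.6739) (||v_1|| = 1).

λ_1 = 9.4495,  λ_2 = 5,  λ_3 = 4.5505;  v_1 ≈ (0.6739, 0.3029, -0.6739)


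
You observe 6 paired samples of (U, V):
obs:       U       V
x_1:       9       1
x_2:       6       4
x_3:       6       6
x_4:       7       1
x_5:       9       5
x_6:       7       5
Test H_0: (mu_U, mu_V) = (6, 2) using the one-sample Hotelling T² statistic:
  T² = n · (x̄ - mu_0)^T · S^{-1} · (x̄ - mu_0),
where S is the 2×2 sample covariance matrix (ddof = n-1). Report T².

Step 1 — sample mean vector:
  mean(U) = (9 + 6 + 6 + 7 + 9 + 7) / 6 = 44/6 = 7.3333
  mean(V) = (1 + 4 + 6 + 1 + 5 + 5) / 6 = 22/6 = 3.6667
  x̄ = (7.3333, 3.6667),  deviation x̄ - mu_0 = (7.3333, 3.6667) - (6, 2) = (1.3333, 1.6667).

Step 2 — sample covariance matrix, S[i,j] = (1/(n-1)) · Σ_k (x_{k,i} - mean_i) · (x_{k,j} - mean_j), divisor n-1 = 5:
  S[U,U] = ((1.6667)·(1.6667) + (-1.3333)·(-1.3333) + (-1.3333)·(-1.3333) + (-0.3333)·(-0.3333) + (1.6667)·(1.6667) + (-0.3333)·(-0.3333)) / 5 = 9.3333/5 = 1.8667
  S[U,V] = ((1.6667)·(-2.6667) + (-1.3333)·(0.3333) + (-1.3333)·(2.3333) + (-0.3333)·(-2.6667) + (1.6667)·(1.3333) + (-0.3333)·(1.3333)) / 5 = -5.3333/5 = -1.0667
  S[V,V] = ((-2.6667)·(-2.6667) + (0.3333)·(0.3333) + (2.3333)·(2.3333) + (-2.6667)·(-2.6667) + (1.3333)·(1.3333) + (1.3333)·(1.3333)) / 5 = 23.3333/5 = 4.6667
  S = [[1.8667, -1.0667],
 [-1.0667, 4.6667]].

Step 3 — invert S. det(S) = 1.8667·4.6667 - (-1.0667)² = 7.5733.
  S^{-1} = (1/det) · [[d, -b], [-b, a]] = [[0.6162, 0.1408],
 [0.1408, 0.2465]].

Step 4 — quadratic form (x̄ - mu_0)^T · S^{-1} · (x̄ - mu_0):
  S^{-1} · (x̄ - mu_0) = (1.0563, 0.5986),
  (x̄ - mu_0)^T · [...] = (1.3333)·(1.0563) + (1.6667)·(0.5986) = 2.4061.

Step 5 — scale by n: T² = 6 · 2.4061 = 14.4366.

T² ≈ 14.4366


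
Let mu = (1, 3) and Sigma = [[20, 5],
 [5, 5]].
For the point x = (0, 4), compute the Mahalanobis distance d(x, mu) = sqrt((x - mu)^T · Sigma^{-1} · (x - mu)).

Step 1 — centre the observation: (x - mu) = (-1, 1).

Step 2 — invert Sigma. det(Sigma) = 20·5 - (5)² = 75.
  Sigma^{-1} = (1/det) · [[d, -b], [-b, a]] = [[0.0667, -0.0667],
 [-0.0667, 0.2667]].

Step 3 — form the quadratic (x - mu)^T · Sigma^{-1} · (x - mu):
  Sigma^{-1} · (x - mu) = (-0.1333, 0.3333).
  (x - mu)^T · [Sigma^{-1} · (x - mu)] = (-1)·(-0.1333) + (1)·(0.3333) = 0.4667.

Step 4 — take square root: d = √(0.4667) ≈ 0.6831.

d(x, mu) = √(0.4667) ≈ 0.6831


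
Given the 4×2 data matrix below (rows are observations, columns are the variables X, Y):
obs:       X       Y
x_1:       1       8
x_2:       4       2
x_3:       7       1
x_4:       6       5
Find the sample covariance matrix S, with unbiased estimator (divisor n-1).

Step 1 — column means:
  mean(X) = (1 + 4 + 7 + 6) / 4 = 18/4 = 4.5
  mean(Y) = (8 + 2 + 1 + 5) / 4 = 16/4 = 4

Step 2 — sample covariance S[i,j] = (1/(n-1)) · Σ_k (x_{k,i} - mean_i) · (x_{k,j} - mean_j), with n-1 = 3.
  S[X,X] = ((-3.5)·(-3.5) + (-0.5)·(-0.5) + (2.5)·(2.5) + (1.5)·(1.5)) / 3 = 21/3 = 7
  S[X,Y] = ((-3.5)·(4) + (-0.5)·(-2) + (2.5)·(-3) + (1.5)·(1)) / 3 = -19/3 = -6.3333
  S[Y,Y] = ((4)·(4) + (-2)·(-2) + (-3)·(-3) + (1)·(1)) / 3 = 30/3 = 10

S is symmetric (S[j,i] = S[i,j]). Assembling:

S = [[7, -6.3333],
 [-6.3333, 10]]


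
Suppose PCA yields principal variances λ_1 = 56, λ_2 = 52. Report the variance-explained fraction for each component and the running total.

Step 1 — total variance = trace(Sigma) = Σ λ_i = 56 + 52 = 108.

Step 2 — fraction explained by component i = λ_i / Σ λ:
  PC1: 56/108 = 0.5185
  PC2: 52/108 = 0.4815

Step 3 — cumulative fraction after k components = (λ_1 + ... + λ_k) / Σ λ:
  k = 1: 56/108 = 0.5185
  k = 2: (56 + 52)/108 = 108/108 = 1

Summary (fraction, with percent):

explained: PC1 0.5185 (51.85%), PC2 0.4815 (48.15%);  cumulative: 0.5185, 1


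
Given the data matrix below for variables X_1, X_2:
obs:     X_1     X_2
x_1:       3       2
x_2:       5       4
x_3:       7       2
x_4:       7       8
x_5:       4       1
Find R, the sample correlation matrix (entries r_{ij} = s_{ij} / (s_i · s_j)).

Step 1 — column means:
  mean(X_1) = (3 + 5 + 7 + 7 + 4) / 5 = 26/5 = 5.2
  mean(X_2) = (2 + 4 + 2 + 8 + 1) / 5 = 17/5 = 3.4

Step 2 — sample variances and covariances s[i,j] = (1/(n-1)) · Σ_k (x_{k,i} - mean_i) · (x_{k,j} - mean_j), with n-1 = 4:
  s[X_1,X_1] = ((-2.2)·(-2.2) + (-0.2)·(-0.2) + (1.8)·(1.8) + (1.8)·(1.8) + (-1.2)·(-1.2)) / 4 = 12.8/4 = 3.2
  s[X_1,X_2] = ((-2.2)·(-1.4) + (-0.2)·(0.6) + (1.8)·(-1.4) + (1.8)·(4.6) + (-1.2)·(-2.4)) / 4 = 11.6/4 = 2.9
  s[X_2,X_2] = ((-1.4)·(-1.4) + (0.6)·(0.6) + (-1.4)·(-1.4) + (4.6)·(4.6) + (-2.4)·(-2.4)) / 4 = 31.2/4 = 7.8
  Sample standard deviations s_i = √(s[i,i]):
  s(X_1) = √(3.2) = 1.7889
  s(X_2) = √(7.8) = 2.7928

Step 3 — r_{ij} = s_{ij} / (s_i · s_j):
  r[X_1,X_1] = 1 (diagonal).
  r[X_1,X_2] = 2.9 / (1.7889 · 2.7928) = 2.9 / 4.996 = 0.5805
  r[X_2,X_2] = 1 (diagonal).

R is symmetric with unit diagonal. Assembling:

R = [[1, 0.5805],
 [0.5805, 1]]


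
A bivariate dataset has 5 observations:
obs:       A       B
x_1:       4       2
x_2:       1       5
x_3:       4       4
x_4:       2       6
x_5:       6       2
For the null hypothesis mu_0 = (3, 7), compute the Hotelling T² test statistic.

Step 1 — sample mean vector:
  mean(A) = (4 + 1 + 4 + 2 + 6) / 5 = 17/5 = 3.4
  mean(B) = (2 + 5 + 4 + 6 + 2) / 5 = 19/5 = 3.8
  x̄ = (3.4, 3.8),  deviation x̄ - mu_0 = (3.4, 3.8) - (3, 7) = (0.4, -3.2).

Step 2 — sample covariance matrix, S[i,j] = (1/(n-1)) · Σ_k (x_{k,i} - mean_i) · (x_{k,j} - mean_j), divisor n-1 = 4:
  S[A,A] = ((0.6)·(0.6) + (-2.4)·(-2.4) + (0.6)·(0.6) + (-1.4)·(-1.4) + (2.6)·(2.6)) / 4 = 15.2/4 = 3.8
  S[A,B] = ((0.6)·(-1.8) + (-2.4)·(1.2) + (0.6)·(0.2) + (-1.4)·(2.2) + (2.6)·(-1.8)) / 4 = -11.6/4 = -2.9
  S[B,B] = ((-1.8)·(-1.8) + (1.2)·(1.2) + (0.2)·(0.2) + (2.2)·(2.2) + (-1.8)·(-1.8)) / 4 = 12.8/4 = 3.2
  S = [[3.8, -2.9],
 [-2.9, 3.2]].

Step 3 — invert S. det(S) = 3.8·3.2 - (-2.9)² = 3.75.
  S^{-1} = (1/det) · [[d, -b], [-b, a]] = [[0.8533, 0.7733],
 [0.7733, 1.0133]].

Step 4 — quadratic form (x̄ - mu_0)^T · S^{-1} · (x̄ - mu_0):
  S^{-1} · (x̄ - mu_0) = (-2.1333, -2.9333),
  (x̄ - mu_0)^T · [...] = (0.4)·(-2.1333) + (-3.2)·(-2.9333) = 8.5333.

Step 5 — scale by n: T² = 5 · 8.5333 = 42.6667.

T² ≈ 42.6667


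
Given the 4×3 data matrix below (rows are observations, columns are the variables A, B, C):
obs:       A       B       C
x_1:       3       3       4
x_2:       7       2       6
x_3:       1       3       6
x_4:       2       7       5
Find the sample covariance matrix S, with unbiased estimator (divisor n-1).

Step 1 — column means:
  mean(A) = (3 + 7 + 1 + 2) / 4 = 13/4 = 3.25
  mean(B) = (3 + 2 + 3 + 7) / 4 = 15/4 = 3.75
  mean(C) = (4 + 6 + 6 + 5) / 4 = 21/4 = 5.25

Step 2 — sample covariance S[i,j] = (1/(n-1)) · Σ_k (x_{k,i} - mean_i) · (x_{k,j} - mean_j), with n-1 = 3.
  S[A,A] = ((-0.25)·(-0.25) + (3.75)·(3.75) + (-2.25)·(-2.25) + (-1.25)·(-1.25)) / 3 = 20.75/3 = 6.9167
  S[A,B] = ((-0.25)·(-0.75) + (3.75)·(-1.75) + (-2.25)·(-0.75) + (-1.25)·(3.25)) / 3 = -8.75/3 = -2.9167
  S[A,C] = ((-0.25)·(-1.25) + (3.75)·(0.75) + (-2.25)·(0.75) + (-1.25)·(-0.25)) / 3 = 1.75/3 = 0.5833
  S[B,B] = ((-0.75)·(-0.75) + (-1.75)·(-1.75) + (-0.75)·(-0.75) + (3.25)·(3.25)) / 3 = 14.75/3 = 4.9167
  S[B,C] = ((-0.75)·(-1.25) + (-1.75)·(0.75) + (-0.75)·(0.75) + (3.25)·(-0.25)) / 3 = -1.75/3 = -0.5833
  S[C,C] = ((-1.25)·(-1.25) + (0.75)·(0.75) + (0.75)·(0.75) + (-0.25)·(-0.25)) / 3 = 2.75/3 = 0.9167

S is symmetric (S[j,i] = S[i,j]). Assembling:

S = [[6.9167, -2.9167, 0.5833],
 [-2.9167, 4.9167, -0.5833],
 [0.5833, -0.5833, 0.9167]]


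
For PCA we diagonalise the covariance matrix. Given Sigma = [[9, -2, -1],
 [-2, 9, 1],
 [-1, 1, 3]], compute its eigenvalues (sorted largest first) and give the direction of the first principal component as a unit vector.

Step 1 — characteristic polynomial p(λ) = det(λI - Sigma) = λ³ - tr·λ² + c_1·λ - det, where tr = trace, c_1 = sum of the principal 2×2 minors, det = det(Sigma):
  tr = 9 + 9 + 3 = 21,
  c_1 = (9·9 - (-2)²) + (9·3 - (-1)²) + (9·3 - (1)²) = 77 + 26 + 26 = 129,
  det = 9·(9·3 - (1)²) - (-2)·((-2)·3 - (1)·(-1)) + (-1)·((-2)·(1) - 9·(-1)) = 9·(26) - (-2)·(-5) + (-1)·(7) = 217.
  So p(λ) = λ³ - 21λ² + 129λ - 217.
Step 2 — look for an integer root (rational root theorem: any rational root is an integer divisor of 217). Testing λ = 7:
  p(7) = 343 - 1029 + 903 - 217 = 0  ✓
  Dividing out (λ - 7): p(λ) = (λ - 7)(λ² - 14λ + 31).
Step 3 — remaining eigenvalues from the quadratic λ² - 14λ + 31 = 0:
  Δ = 14² - 4·31 = 196 - 124 = 72,  λ = (14 ± √72)/2 = (14 ± 8.4853)/2 ≈ 11.2426 or 2.7574.
  Sorted: λ_1 = 11.2426,  λ_2 = 7,  λ_3 = 2.7574  (check: sum = 21 = tr ✓).

Step 4 — unit eigenvector for λ_1 ≈ 11.2426: v spans the null space of (Sigma - λ_1 I), whose rows are
  r_1 = (-2.2426, -2, -1),  r_2 = (-2, -2.2426, 1),  r_3 = (-1, 1, -8.2426).
  v is orthogonal to every row, so take v ∝ r_1 × r_2 = ((-2)·(1) - (-1)·(-2.2426), (-1)·(-2) - (-2.2426)·(1), (-2.2426)·(-2.2426) - (-2)·(-2)) ≈ (-4.2426, 4.2426, 1.0294).
  Rescale (multiply by -1 so the first nonzero entry is positive): u = (4.2426, -4.2426, -1.0294).
  ||u|| = √((4.2426)² + (-4.2426)² + (-1.0294)²) = √(37.0597) ≈ 6.0877,  v_1 = u/||u|| ≈ (0.6969, -0.6969, -0.1691) (||v_1|| = 1).

λ_1 = 11.2426,  λ_2 = 7,  λ_3 = 2.7574;  v_1 ≈ (0.6969, -0.6969, -0.1691)


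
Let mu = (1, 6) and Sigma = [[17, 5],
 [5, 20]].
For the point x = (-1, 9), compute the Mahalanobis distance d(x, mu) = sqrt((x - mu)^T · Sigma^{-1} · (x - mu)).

Step 1 — centre the observation: (x - mu) = (-2, 3).

Step 2 — invert Sigma. det(Sigma) = 17·20 - (5)² = 315.
  Sigma^{-1} = (1/det) · [[d, -b], [-b, a]] = [[0.0635, -0.0159],
 [-0.0159, 0.054]].

Step 3 — form the quadratic (x - mu)^T · Sigma^{-1} · (x - mu):
  Sigma^{-1} · (x - mu) = (-0.1746, 0.1937).
  (x - mu)^T · [Sigma^{-1} · (x - mu)] = (-2)·(-0.1746) + (3)·(0.1937) = 0.9302.

Step 4 — take square root: d = √(0.9302) ≈ 0.9644.

d(x, mu) = √(0.9302) ≈ 0.9644


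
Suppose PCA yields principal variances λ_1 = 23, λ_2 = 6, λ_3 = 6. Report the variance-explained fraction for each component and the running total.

Step 1 — total variance = trace(Sigma) = Σ λ_i = 23 + 6 + 6 = 35.

Step 2 — fraction explained by component i = λ_i / Σ λ:
  PC1: 23/35 = 0.6571
  PC2: 6/35 = 0.1714
  PC3: 6/35 = 0.1714

Step 3 — cumulative fraction after k components = (λ_1 + ... + λ_k) / Σ λ:
  k = 1: 23/35 = 0.6571
  k = 2: (23 + 6)/35 = 29/35 = 0.8286
  k = 3: (23 + 6 + 6)/35 = 35/35 = 1

Summary (fraction, with percent):

explained: PC1 0.6571 (65.71%), PC2 0.1714 (17.14%), PC3 0.1714 (17.14%);  cumulative: 0.6571, 0.8286, 1


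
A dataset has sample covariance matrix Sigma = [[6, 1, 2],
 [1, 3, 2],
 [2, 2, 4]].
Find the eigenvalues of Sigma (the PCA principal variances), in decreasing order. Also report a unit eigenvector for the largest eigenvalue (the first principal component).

Step 1 — characteristic polynomial p(λ) = det(λI - Sigma) = λ³ - tr·λ² + c_1·λ - det, where tr = trace, c_1 = sum of the principal 2×2 minors, det = det(Sigma):
  tr = 6 + 3 + 4 = 13,
  c_1 = (6·3 - (1)²) + (6·4 - (2)²) + (3·4 - (2)²) = 17 + 20 + 8 = 45,
  det = 6·(3·4 - (2)²) - (1)·((1)·4 - (2)·(2)) + (2)·((1)·(2) - 3·(2)) = 6·(8) - (1)·(0) + (2)·(-4) = 40.
  So p(λ) = λ³ - 13λ² + 45λ - 40.
Step 2 — look for an integer root (rational root theorem: any rational root is an integer divisor of 40). Testing λ = 8:
  p(8) = 512 - 832 + 360 - 40 = 0  ✓
  Dividing out (λ - 8): p(λ) = (λ - 8)(λ² - 5λ + 5).
Step 3 — remaining eigenvalues from the quadratic λ² - 5λ + 5 = 0:
  Δ = 5² - 4·5 = 25 - 20 = 5,  λ = (5 ± √5)/2 = (5 ± 2.2361)/2 ≈ 3.618 or 1.382.
  Sorted: λ_1 = 8,  λ_2 = 3.618,  λ_3 = 1.382  (check: sum = 13 = tr ✓).

Step 4 — unit eigenvector for λ_1 = 8: v spans the null space of (Sigma - λ_1 I), whose rows are
  r_1 = (-2, 1, 2),  r_2 = (1, -5, 2),  r_3 = (2, 2, -4).
  v is orthogonal to every row, so take v ∝ r_1 × r_2 = ((1)·(2) - (2)·(-5), (2)·(1) - (-2)·(2), (-2)·(-5) - (1)·(1)) = (12, 6, 9).
  Rescale (divide by 3): u = (4, 2, 3).
  ||u|| = √((4)² + (2)² + (3)²) = √(29) ≈ 5.3852,  v_1 = u/||u|| ≈ (0.7428, 0.3714, 0.5571) (||v_1|| = 1).

λ_1 = 8,  λ_2 = 3.618,  λ_3 = 1.382;  v_1 ≈ (0.7428, 0.3714, 0.5571)


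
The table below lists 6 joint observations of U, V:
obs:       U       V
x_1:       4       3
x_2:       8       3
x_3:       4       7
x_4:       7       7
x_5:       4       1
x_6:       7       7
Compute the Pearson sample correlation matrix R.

Step 1 — column means:
  mean(U) = (4 + 8 + 4 + 7 + 4 + 7) / 6 = 34/6 = 5.6667
  mean(V) = (3 + 3 + 7 + 7 + 1 + 7) / 6 = 28/6 = 4.6667

Step 2 — sample variances and covariances s[i,j] = (1/(n-1)) · Σ_k (x_{k,i} - mean_i) · (x_{k,j} - mean_j), with n-1 = 5:
  s[U,U] = ((-1.6667)·(-1.6667) + (2.3333)·(2.3333) + (-1.6667)·(-1.6667) + (1.3333)·(1.3333) + (-1.6667)·(-1.6667) + (1.3333)·(1.3333)) / 5 = 17.3333/5 = 3.4667
  s[U,V] = ((-1.6667)·(-1.6667) + (2.3333)·(-1.6667) + (-1.6667)·(2.3333) + (1.3333)·(2.3333) + (-1.6667)·(-3.6667) + (1.3333)·(2.3333)) / 5 = 7.3333/5 = 1.4667
  s[V,V] = ((-1.6667)·(-1.6667) + (-1.6667)·(-1.6667) + (2.3333)·(2.3333) + (2.3333)·(2.3333) + (-3.6667)·(-3.6667) + (2.3333)·(2.3333)) / 5 = 35.3333/5 = 7.0667
  Sample standard deviations s_i = √(s[i,i]):
  s(U) = √(3.4667) = 1.8619
  s(V) = √(7.0667) = 2.6583

Step 3 — r_{ij} = s_{ij} / (s_i · s_j):
  r[U,U] = 1 (diagonal).
  r[U,V] = 1.4667 / (1.8619 · 2.6583) = 1.4667 / 4.9495 = 0.2963
  r[V,V] = 1 (diagonal).

R is symmetric with unit diagonal. Assembling:

R = [[1, 0.2963],
 [0.2963, 1]]


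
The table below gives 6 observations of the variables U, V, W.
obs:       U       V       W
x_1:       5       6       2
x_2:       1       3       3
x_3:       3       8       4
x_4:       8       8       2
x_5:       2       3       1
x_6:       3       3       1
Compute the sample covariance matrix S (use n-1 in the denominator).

Step 1 — column means:
  mean(U) = (5 + 1 + 3 + 8 + 2 + 3) / 6 = 22/6 = 3.6667
  mean(V) = (6 + 3 + 8 + 8 + 3 + 3) / 6 = 31/6 = 5.1667
  mean(W) = (2 + 3 + 4 + 2 + 1 + 1) / 6 = 13/6 = 2.1667

Step 2 — sample covariance S[i,j] = (1/(n-1)) · Σ_k (x_{k,i} - mean_i) · (x_{k,j} - mean_j), with n-1 = 5.
  S[U,U] = ((1.3333)·(1.3333) + (-2.6667)·(-2.6667) + (-0.6667)·(-0.6667) + (4.3333)·(4.3333) + (-1.6667)·(-1.6667) + (-0.6667)·(-0.6667)) / 5 = 31.3333/5 = 6.2667
  S[U,V] = ((1.3333)·(0.8333) + (-2.6667)·(-2.1667) + (-0.6667)·(2.8333) + (4.3333)·(2.8333) + (-1.6667)·(-2.1667) + (-0.6667)·(-2.1667)) / 5 = 22.3333/5 = 4.4667
  S[U,W] = ((1.3333)·(-0.1667) + (-2.6667)·(0.8333) + (-0.6667)·(1.8333) + (4.3333)·(-0.1667) + (-1.6667)·(-1.1667) + (-0.6667)·(-1.1667)) / 5 = -1.6667/5 = -0.3333
  S[V,V] = ((0.8333)·(0.8333) + (-2.1667)·(-2.1667) + (2.8333)·(2.8333) + (2.8333)·(2.8333) + (-2.1667)·(-2.1667) + (-2.1667)·(-2.1667)) / 5 = 30.8333/5 = 6.1667
  S[V,W] = ((0.8333)·(-0.1667) + (-2.1667)·(0.8333) + (2.8333)·(1.8333) + (2.8333)·(-0.1667) + (-2.1667)·(-1.1667) + (-2.1667)·(-1.1667)) / 5 = 7.8333/5 = 1.5667
  S[W,W] = ((-0.1667)·(-0.1667) + (0.8333)·(0.8333) + (1.8333)·(1.8333) + (-0.1667)·(-0.1667) + (-1.1667)·(-1.1667) + (-1.1667)·(-1.1667)) / 5 = 6.8333/5 = 1.3667

S is symmetric (S[j,i] = S[i,j]). Assembling:

S = [[6.2667, 4.4667, -0.3333],
 [4.4667, 6.1667, 1.5667],
 [-0.3333, 1.5667, 1.3667]]


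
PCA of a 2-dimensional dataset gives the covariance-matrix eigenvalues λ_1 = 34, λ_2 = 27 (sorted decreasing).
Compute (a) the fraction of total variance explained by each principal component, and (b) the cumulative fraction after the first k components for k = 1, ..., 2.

Step 1 — total variance = trace(Sigma) = Σ λ_i = 34 + 27 = 61.

Step 2 — fraction explained by component i = λ_i / Σ λ:
  PC1: 34/61 = 0.5574
  PC2: 27/61 = 0.4426

Step 3 — cumulative fraction after k components = (λ_1 + ... + λ_k) / Σ λ:
  k = 1: 34/61 = 0.5574
  k = 2: (34 + 27)/61 = 61/61 = 1

Summary (fraction, with percent):

explained: PC1 0.5574 (55.74%), PC2 0.4426 (44.26%);  cumulative: 0.5574, 1


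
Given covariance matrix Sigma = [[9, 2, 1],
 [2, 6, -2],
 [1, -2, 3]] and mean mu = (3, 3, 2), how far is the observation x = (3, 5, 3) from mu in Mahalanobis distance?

Step 1 — centre the observation: (x - mu) = (0, 2, 1).

Step 2 — invert Sigma (cofactor / det for 3×3, or solve directly):
  Sigma^{-1} = [[0.14, -0.08, -0.1],
 [-0.08, 0.26, 0.2],
 [-0.1, 0.2, 0.5]].

Step 3 — form the quadratic (x - mu)^T · Sigma^{-1} · (x - mu):
  Sigma^{-1} · (x - mu) = (-0.26, 0.72, 0.9).
  (x - mu)^T · [Sigma^{-1} · (x - mu)] = (0)·(-0.26) + (2)·(0.72) + (1)·(0.9) = 2.34.

Step 4 — take square root: d = √(2.34) ≈ 1.5297.

d(x, mu) = √(2.34) ≈ 1.5297


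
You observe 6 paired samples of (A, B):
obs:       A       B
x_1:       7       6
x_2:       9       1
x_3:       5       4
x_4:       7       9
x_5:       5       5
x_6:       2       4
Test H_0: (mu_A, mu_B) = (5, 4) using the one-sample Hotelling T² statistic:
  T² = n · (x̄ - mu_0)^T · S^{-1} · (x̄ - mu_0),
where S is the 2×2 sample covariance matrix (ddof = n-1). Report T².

Step 1 — sample mean vector:
  mean(A) = (7 + 9 + 5 + 7 + 5 + 2) / 6 = 35/6 = 5.8333
  mean(B) = (6 + 1 + 4 + 9 + 5 + 4) / 6 = 29/6 = 4.8333
  x̄ = (5.8333, 4.8333),  deviation x̄ - mu_0 = (5.8333, 4.8333) - (5, 4) = (0.8333, 0.8333).

Step 2 — sample covariance matrix, S[i,j] = (1/(n-1)) · Σ_k (x_{k,i} - mean_i) · (x_{k,j} - mean_j), divisor n-1 = 5:
  S[A,A] = ((1.1667)·(1.1667) + (3.1667)·(3.1667) + (-0.8333)·(-0.8333) + (1.1667)·(1.1667) + (-0.8333)·(-0.8333) + (-3.8333)·(-3.8333)) / 5 = 28.8333/5 = 5.7667
  S[A,B] = ((1.1667)·(1.1667) + (3.1667)·(-3.8333) + (-0.8333)·(-0.8333) + (1.1667)·(4.1667) + (-0.8333)·(0.1667) + (-3.8333)·(-0.8333)) / 5 = -2.1667/5 = -0.4333
  S[B,B] = ((1.1667)·(1.1667) + (-3.8333)·(-3.8333) + (-0.8333)·(-0.8333) + (4.1667)·(4.1667) + (0.1667)·(0.1667) + (-0.8333)·(-0.8333)) / 5 = 34.8333/5 = 6.9667
  S = [[5.7667, -0.4333],
 [-0.4333, 6.9667]].

Step 3 — invert S. det(S) = 5.7667·6.9667 - (-0.4333)² = 39.9867.
  S^{-1} = (1/det) · [[d, -b], [-b, a]] = [[0.1742, 0.0108],
 [0.0108, 0.1442]].

Step 4 — quadratic form (x̄ - mu_0)^T · S^{-1} · (x̄ - mu_0):
  S^{-1} · (x̄ - mu_0) = (0.1542, 0.1292),
  (x̄ - mu_0)^T · [...] = (0.8333)·(0.1542) + (0.8333)·(0.1292) = 0.2362.

Step 5 — scale by n: T² = 6 · 0.2362 = 1.4171.

T² ≈ 1.4171


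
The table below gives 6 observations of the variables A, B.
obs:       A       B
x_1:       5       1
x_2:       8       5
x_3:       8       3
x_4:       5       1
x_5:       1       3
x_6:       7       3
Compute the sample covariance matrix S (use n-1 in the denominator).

Step 1 — column means:
  mean(A) = (5 + 8 + 8 + 5 + 1 + 7) / 6 = 34/6 = 5.6667
  mean(B) = (1 + 5 + 3 + 1 + 3 + 3) / 6 = 16/6 = 2.6667

Step 2 — sample covariance S[i,j] = (1/(n-1)) · Σ_k (x_{k,i} - mean_i) · (x_{k,j} - mean_j), with n-1 = 5.
  S[A,A] = ((-0.6667)·(-0.6667) + (2.3333)·(2.3333) + (2.3333)·(2.3333) + (-0.6667)·(-0.6667) + (-4.6667)·(-4.6667) + (1.3333)·(1.3333)) / 5 = 35.3333/5 = 7.0667
  S[A,B] = ((-0.6667)·(-1.6667) + (2.3333)·(2.3333) + (2.3333)·(0.3333) + (-0.6667)·(-1.6667) + (-4.6667)·(0.3333) + (1.3333)·(0.3333)) / 5 = 7.3333/5 = 1.4667
  S[B,B] = ((-1.6667)·(-1.6667) + (2.3333)·(2.3333) + (0.3333)·(0.3333) + (-1.6667)·(-1.6667) + (0.3333)·(0.3333) + (0.3333)·(0.3333)) / 5 = 11.3333/5 = 2.2667

S is symmetric (S[j,i] = S[i,j]). Assembling:

S = [[7.0667, 1.4667],
 [1.4667, 2.2667]]


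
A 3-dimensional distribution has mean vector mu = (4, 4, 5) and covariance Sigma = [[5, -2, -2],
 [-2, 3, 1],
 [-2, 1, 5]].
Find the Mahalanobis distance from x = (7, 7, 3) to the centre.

Step 1 — centre the observation: (x - mu) = (3, 3, -2).

Step 2 — invert Sigma (cofactor / det for 3×3, or solve directly):
  Sigma^{-1} = [[0.3043, 0.1739, 0.087],
 [0.1739, 0.4565, -0.0217],
 [0.087, -0.0217, 0.2391]].

Step 3 — form the quadratic (x - mu)^T · Sigma^{-1} · (x - mu):
  Sigma^{-1} · (x - mu) = (1.2609, 1.9348, -0.2826).
  (x - mu)^T · [Sigma^{-1} · (x - mu)] = (3)·(1.2609) + (3)·(1.9348) + (-2)·(-0.2826) = 10.1522.

Step 4 — take square root: d = √(10.1522) ≈ 3.1862.

d(x, mu) = √(10.1522) ≈ 3.1862


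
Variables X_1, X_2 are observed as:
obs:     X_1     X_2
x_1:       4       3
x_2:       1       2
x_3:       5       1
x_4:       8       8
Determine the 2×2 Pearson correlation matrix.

Step 1 — column means:
  mean(X_1) = (4 + 1 + 5 + 8) / 4 = 18/4 = 4.5
  mean(X_2) = (3 + 2 + 1 + 8) / 4 = 14/4 = 3.5

Step 2 — sample variances and covariances s[i,j] = (1/(n-1)) · Σ_k (x_{k,i} - mean_i) · (x_{k,j} - mean_j), with n-1 = 3:
  s[X_1,X_1] = ((-0.5)·(-0.5) + (-3.5)·(-3.5) + (0.5)·(0.5) + (3.5)·(3.5)) / 3 = 25/3 = 8.3333
  s[X_1,X_2] = ((-0.5)·(-0.5) + (-3.5)·(-1.5) + (0.5)·(-2.5) + (3.5)·(4.5)) / 3 = 20/3 = 6.6667
  s[X_2,X_2] = ((-0.5)·(-0.5) + (-1.5)·(-1.5) + (-2.5)·(-2.5) + (4.5)·(4.5)) / 3 = 29/3 = 9.6667
  Sample standard deviations s_i = √(s[i,i]):
  s(X_1) = √(8.3333) = 2.8868
  s(X_2) = √(9.6667) = 3.1091

Step 3 — r_{ij} = s_{ij} / (s_i · s_j):
  r[X_1,X_1] = 1 (diagonal).
  r[X_1,X_2] = 6.6667 / (2.8868 · 3.1091) = 6.6667 / 8.9753 = 0.7428
  r[X_2,X_2] = 1 (diagonal).

R is symmetric with unit diagonal. Assembling:

R = [[1, 0.7428],
 [0.7428, 1]]


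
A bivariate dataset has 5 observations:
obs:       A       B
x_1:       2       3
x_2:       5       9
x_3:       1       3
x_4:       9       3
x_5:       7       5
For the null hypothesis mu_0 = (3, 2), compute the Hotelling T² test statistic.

Step 1 — sample mean vector:
  mean(A) = (2 + 5 + 1 + 9 + 7) / 5 = 24/5 = 4.8
  mean(B) = (3 + 9 + 3 + 3 + 5) / 5 = 23/5 = 4.6
  x̄ = (4.8, 4.6),  deviation x̄ - mu_0 = (4.8, 4.6) - (3, 2) = (1.8, 2.6).

Step 2 — sample covariance matrix, S[i,j] = (1/(n-1)) · Σ_k (x_{k,i} - mean_i) · (x_{k,j} - mean_j), divisor n-1 = 4:
  S[A,A] = ((-2.8)·(-2.8) + (0.2)·(0.2) + (-3.8)·(-3.8) + (4.2)·(4.2) + (2.2)·(2.2)) / 4 = 44.8/4 = 11.2
  S[A,B] = ((-2.8)·(-1.6) + (0.2)·(4.4) + (-3.8)·(-1.6) + (4.2)·(-1.6) + (2.2)·(0.4)) / 4 = 5.6/4 = 1.4
  S[B,B] = ((-1.6)·(-1.6) + (4.4)·(4.4) + (-1.6)·(-1.6) + (-1.6)·(-1.6) + (0.4)·(0.4)) / 4 = 27.2/4 = 6.8
  S = [[11.2, 1.4],
 [1.4, 6.8]].

Step 3 — invert S. det(S) = 11.2·6.8 - (1.4)² = 74.2.
  S^{-1} = (1/det) · [[d, -b], [-b, a]] = [[0.0916, -0.0189],
 [-0.0189, 0.1509]].

Step 4 — quadratic form (x̄ - mu_0)^T · S^{-1} · (x̄ - mu_0):
  S^{-1} · (x̄ - mu_0) = (0.1159, 0.3585),
  (x̄ - mu_0)^T · [...] = (1.8)·(0.1159) + (2.6)·(0.3585) = 1.1407.

Step 5 — scale by n: T² = 5 · 1.1407 = 5.7035.

T² ≈ 5.7035


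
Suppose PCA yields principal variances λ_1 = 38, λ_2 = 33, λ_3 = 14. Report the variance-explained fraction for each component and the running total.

Step 1 — total variance = trace(Sigma) = Σ λ_i = 38 + 33 + 14 = 85.

Step 2 — fraction explained by component i = λ_i / Σ λ:
  PC1: 38/85 = 0.4471
  PC2: 33/85 = 0.3882
  PC3: 14/85 = 0.1647

Step 3 — cumulative fraction after k components = (λ_1 + ... + λ_k) / Σ λ:
  k = 1: 38/85 = 0.4471
  k = 2: (38 + 33)/85 = 71/85 = 0.8353
  k = 3: (38 + 33 + 14)/85 = 85/85 = 1

Summary (fraction, with percent):

explained: PC1 0.4471 (44.71%), PC2 0.3882 (38.82%), PC3 0.1647 (16.47%);  cumulative: 0.4471, 0.8353, 1


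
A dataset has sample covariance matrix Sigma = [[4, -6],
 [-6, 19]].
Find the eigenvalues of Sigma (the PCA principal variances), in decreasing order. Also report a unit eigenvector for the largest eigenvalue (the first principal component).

Step 1 — characteristic polynomial of 2×2 Sigma:
  det(Sigma - λI) = λ² - trace · λ + det = 0.
  trace = 4 + 19 = 23, det = 4·19 - (-6)² = 40.
Step 2 — discriminant:
  Δ = trace² - 4·det = 529 - 160 = 369.
Step 3 — eigenvalues:
  λ = (trace ± √Δ)/2 = (23 ± 19.2094)/2,
  λ_1 = 21.1047,  λ_2 = 1.8953.

Step 4 — unit eigenvector for λ_1: solve (Sigma - λ_1 I)v = 0. First row:
  (4 - 21.1047)·v_x + (-6)·v_y = 0, i.e. (-17.1047)·v_x + (-6)·v_y = 0,
  so v ∝ (b, λ_1 - a) = (-6, 17.1047); multiply by -1 so the first entry is positive: u = (6, -17.1047).
  ||u|| = √((6)² + (-17.1047)²) = √(328.5703) ≈ 18.1265,
  v_1 = u/||u|| ≈ (0.331, -0.9436) (||v_1|| = 1).

λ_1 = 21.1047,  λ_2 = 1.8953;  v_1 ≈ (0.331, -0.9436)


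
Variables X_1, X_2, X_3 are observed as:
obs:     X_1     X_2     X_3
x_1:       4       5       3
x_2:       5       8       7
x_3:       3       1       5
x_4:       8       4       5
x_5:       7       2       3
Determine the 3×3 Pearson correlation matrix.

Step 1 — column means:
  mean(X_1) = (4 + 5 + 3 + 8 + 7) / 5 = 27/5 = 5.4
  mean(X_2) = (5 + 8 + 1 + 4 + 2) / 5 = 20/5 = 4
  mean(X_3) = (3 + 7 + 5 + 5 + 3) / 5 = 23/5 = 4.6

Step 2 — sample variances and covariances s[i,j] = (1/(n-1)) · Σ_k (x_{k,i} - mean_i) · (x_{k,j} - mean_j), with n-1 = 4:
  s[X_1,X_1] = ((-1.4)·(-1.4) + (-0.4)·(-0.4) + (-2.4)·(-2.4) + (2.6)·(2.6) + (1.6)·(1.6)) / 4 = 17.2/4 = 4.3
  s[X_1,X_2] = ((-1.4)·(1) + (-0.4)·(4) + (-2.4)·(-3) + (2.6)·(0) + (1.6)·(-2)) / 4 = 1/4 = 0.25
  s[X_1,X_3] = ((-1.4)·(-1.6) + (-0.4)·(2.4) + (-2.4)·(0.4) + (2.6)·(0.4) + (1.6)·(-1.6)) / 4 = -1.2/4 = -0.3
  s[X_2,X_2] = ((1)·(1) + (4)·(4) + (-3)·(-3) + (0)·(0) + (-2)·(-2)) / 4 = 30/4 = 7.5
  s[X_2,X_3] = ((1)·(-1.6) + (4)·(2.4) + (-3)·(0.4) + (0)·(0.4) + (-2)·(-1.6)) / 4 = 10/4 = 2.5
  s[X_3,X_3] = ((-1.6)·(-1.6) + (2.4)·(2.4) + (0.4)·(0.4) + (0.4)·(0.4) + (-1.6)·(-1.6)) / 4 = 11.2/4 = 2.8
  Sample standard deviations s_i = √(s[i,i]):
  s(X_1) = √(4.3) = 2.0736
  s(X_2) = √(7.5) = 2.7386
  s(X_3) = √(2.8) = 1.6733

Step 3 — r_{ij} = s_{ij} / (s_i · s_j):
  r[X_1,X_1] = 1 (diagonal).
  r[X_1,X_2] = 0.25 / (2.0736 · 2.7386) = 0.25 / 5.6789 = 0.044
  r[X_1,X_3] = -0.3 / (2.0736 · 1.6733) = -0.3 / 3.4699 = -0.0865
  r[X_2,X_2] = 1 (diagonal).
  r[X_2,X_3] = 2.5 / (2.7386 · 1.6733) = 2.5 / 4.5826 = 0.5455
  r[X_3,X_3] = 1 (diagonal).

R is symmetric with unit diagonal. Assembling:

R = [[1, 0.044, -0.0865],
 [0.044, 1, 0.5455],
 [-0.0865, 0.5455, 1]]
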